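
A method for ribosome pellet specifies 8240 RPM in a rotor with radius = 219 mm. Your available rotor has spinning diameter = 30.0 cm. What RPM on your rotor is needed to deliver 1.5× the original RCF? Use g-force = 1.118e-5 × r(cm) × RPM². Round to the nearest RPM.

Original rotor: r = 219 mm = 21.9 cm
RCF_original = 1.118 × 10⁻⁵ × 21.9 × (8240)² = 1.118 × 10⁻⁵ × 21.9 × 67,897,600 ≈ 16,624.2 × g
Target RCF = 1.5 × 16,624.2 ≈ 24,936.3 × g
Your rotor: r = 30.0 / 2 = 15 cm
24,936.3 = 1.118 × 10⁻⁵ × 15 × N²
N² = 24,936.3 / (16.77 × 10⁻⁵) = 148,695,886
N ≈ √148,695,886 ≈ 12,194.1

≈ 12194 RPM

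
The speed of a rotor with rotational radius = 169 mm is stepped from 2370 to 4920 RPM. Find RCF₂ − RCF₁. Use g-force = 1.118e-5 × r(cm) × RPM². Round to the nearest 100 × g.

≈ 3500 x g

r = 169 mm = 16.9 cm
RCF₁ = 1.118 × 10⁻⁵ × 16.9 × (2370)² = 1.118 × 10⁻⁵ × 16.9 × 5,616,900 ≈ 1,061.3 × g
RCF₂ = 1.118 × 10⁻⁵ × 16.9 × (4920)² = 1.118 × 10⁻⁵ × 16.9 × 24,206,400 ≈ 4,573.6 × g
Increase = 4,573.6 − 1,061.3 = 3,512.3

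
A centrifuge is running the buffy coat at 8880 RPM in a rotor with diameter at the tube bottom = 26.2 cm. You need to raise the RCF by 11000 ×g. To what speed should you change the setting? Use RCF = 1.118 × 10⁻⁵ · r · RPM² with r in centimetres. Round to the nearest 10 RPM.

≈ 12410 RPM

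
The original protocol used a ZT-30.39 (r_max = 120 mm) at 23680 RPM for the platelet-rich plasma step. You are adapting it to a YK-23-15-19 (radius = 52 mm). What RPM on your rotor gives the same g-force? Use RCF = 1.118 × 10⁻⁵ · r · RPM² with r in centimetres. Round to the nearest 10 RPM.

Original rotor: r = 120 mm = 12.0 cm
RCF_original = 1.118 × 10⁻⁵ × 12 × (23680)² = 1.118 × 10⁻⁵ × 12 × 560,742,400 ≈ 75,229.2 × g
Your rotor: r = 52 mm = 5.2 cm
75,229.2 = 1.118 × 10⁻⁵ × 5.2 × N²
N² = 75,229.2 / (5.8136 × 10⁻⁵) = 1,294,020,916
N ≈ √1,294,020,916 ≈ 35,972.5

35970 RPM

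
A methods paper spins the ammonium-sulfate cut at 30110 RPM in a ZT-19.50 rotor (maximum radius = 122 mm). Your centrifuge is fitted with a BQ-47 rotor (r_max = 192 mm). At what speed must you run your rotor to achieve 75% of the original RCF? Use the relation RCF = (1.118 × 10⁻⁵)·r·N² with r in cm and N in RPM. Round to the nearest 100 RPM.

20800 RPM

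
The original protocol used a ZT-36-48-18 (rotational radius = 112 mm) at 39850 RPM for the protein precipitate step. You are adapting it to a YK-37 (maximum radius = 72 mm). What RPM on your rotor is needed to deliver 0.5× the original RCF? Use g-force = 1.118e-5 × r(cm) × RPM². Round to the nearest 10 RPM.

Original rotor: r = 112 mm = 11.2 cm
RCF_original = 1.118 × 10⁻⁵ × 11.2 × (39850)² = 1.118 × 10⁻⁵ × 11.2 × 1,588,022,500 ≈ 198,845.8 × g
Target RCF = 0.5 × 198,845.8 ≈ 99,422.9 × g
Your rotor: r = 72 mm = 7.2 cm
99,422.9 = 1.118 × 10⁻⁵ × 7.2 × N²
N² = 99,422.9 / (8.0496 × 10⁻⁵) = 1,235,128,454
N ≈ √1,235,128,454 ≈ 35,144.4

≈ 35140 RPM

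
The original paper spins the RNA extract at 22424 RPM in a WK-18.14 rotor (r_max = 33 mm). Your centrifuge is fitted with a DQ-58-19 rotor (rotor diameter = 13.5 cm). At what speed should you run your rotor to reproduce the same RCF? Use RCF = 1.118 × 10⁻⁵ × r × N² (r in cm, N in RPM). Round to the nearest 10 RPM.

≈ 15680 RPM

Original rotor: r = 33 mm = 3.3 cm
RCF_original = 1.118 × 10⁻⁵ × 3.3 × (22424)² = 1.118 × 10⁻⁵ × 3.3 × 502,835,776 ≈ 18,551.6 × g
Your rotor: r = 13.5 / 2 = 6.75 cm
18,551.6 = 1.118 × 10⁻⁵ × 6.75 × N²
N² = 18,551.6 / (7.5465 × 10⁻⁵) = 245,830,517
N ≈ √245,830,517 ≈ 15,679.0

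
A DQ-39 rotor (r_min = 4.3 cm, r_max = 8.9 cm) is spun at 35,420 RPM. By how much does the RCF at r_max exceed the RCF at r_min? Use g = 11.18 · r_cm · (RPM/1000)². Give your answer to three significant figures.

ΔRCF ≈ 64500 ×g

ΔRCF = 11.18 × (r_max − r_min) × (N/1000)² = 11.18 × 4.6 × 1,254.5764 ≈ 64,520.4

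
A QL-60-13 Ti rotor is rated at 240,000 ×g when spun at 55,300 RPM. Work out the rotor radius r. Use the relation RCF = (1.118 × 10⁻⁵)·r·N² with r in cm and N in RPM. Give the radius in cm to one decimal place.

240000 = 1.118 × 10⁻⁵ × r × (55300)²
r = 240000 / (1.118 × 10⁻⁵ × 3,058,090,000) = 240000 / 34189.45 ≈ 7.020 cm

r ≈ 7.0 cm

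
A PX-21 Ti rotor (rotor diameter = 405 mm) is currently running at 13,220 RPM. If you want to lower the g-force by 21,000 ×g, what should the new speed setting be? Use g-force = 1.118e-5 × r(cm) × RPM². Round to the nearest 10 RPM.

r = 405 mm / 2 = 202.5 mm = 20.25 cm
Current RCF = 1.118 × 10⁻⁵ × 20.25 × (13220)² = 1.118 × 10⁻⁵ × 20.25 × 174,768,400 ≈ 39,566.7 × g
Target RCF = 39,566.7 − 21,000 = 18,566.7 × g
N² = 18,566.7 / (22.6395 × 10⁻⁵) = 82,010,203
N ≈ √82,010,203 ≈ 9,055.9

9060 RPM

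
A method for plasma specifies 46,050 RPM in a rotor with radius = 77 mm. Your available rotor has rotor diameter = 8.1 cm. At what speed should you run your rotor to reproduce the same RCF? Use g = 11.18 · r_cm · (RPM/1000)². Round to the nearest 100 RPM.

Original rotor: r = 77 mm = 7.7 cm
RCF_original = 11.18 × 7.7 × (46.05)² = 11.18 × 7.7 × 2,120.6025 ≈ 182,554.2 × g
Your rotor: r = 8.1 / 2 = 4.05 cm
182,554.2 = 11.18 × 4.05 × (N/1000)²
(N/1000)² = 182,554.2 / 45.279 = 4031.763
N = 1000 × √4031.763 ≈ 63,496.2

≈ 63500 RPM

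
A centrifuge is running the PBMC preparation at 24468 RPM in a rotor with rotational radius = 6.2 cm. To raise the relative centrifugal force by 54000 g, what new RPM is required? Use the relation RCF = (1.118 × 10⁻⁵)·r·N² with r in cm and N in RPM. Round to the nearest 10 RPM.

Current RCF = 1.118 × 10⁻⁵ × 6.2 × (24468)² = 1.118 × 10⁻⁵ × 6.2 × 598,683,024 ≈ 41,498.3 × g
Target RCF = 41,498.3 + 54,000 = 95,498.3 × g
N² = 95,498.3 / (6.9316 × 10⁻⁵) = 1,377,723,758
N ≈ √1,377,723,758 ≈ 37,117.7

37120 RPM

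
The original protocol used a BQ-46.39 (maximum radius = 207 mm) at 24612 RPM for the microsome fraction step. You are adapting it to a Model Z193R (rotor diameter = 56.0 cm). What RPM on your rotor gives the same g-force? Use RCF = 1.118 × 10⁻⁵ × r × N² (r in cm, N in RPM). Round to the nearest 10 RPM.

Original rotor: r = 207 mm = 20.7 cm
RCF_original = 1.118 × 10⁻⁵ × 20.7 × (24612)² = 1.118 × 10⁻⁵ × 20.7 × 605,750,544 ≈ 140,186.4 × g
Your rotor: r = 56.0 / 2 = 28 cm
140,186.4 = 1.118 × 10⁻⁵ × 28 × N²
N² = 140,186.4 / (31.304 × 10⁻⁵) = 447,822,642
N ≈ √447,822,642 ≈ 21,161.8

21160 RPM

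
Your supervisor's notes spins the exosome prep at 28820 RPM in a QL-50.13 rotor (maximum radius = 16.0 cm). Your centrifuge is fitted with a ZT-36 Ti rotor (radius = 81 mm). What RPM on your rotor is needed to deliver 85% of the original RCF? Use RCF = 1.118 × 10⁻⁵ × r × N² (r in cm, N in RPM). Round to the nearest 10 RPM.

≈ 37340 RPM

RCF_original = 1.118 × 10⁻⁵ × 16 × (28820)² = 1.118 × 10⁻⁵ × 16 × 830,592,400 ≈ 148,576.4 × g
Target RCF = 0.85 × 148,576.4 ≈ 126,289.9 × g
Your rotor: r = 81 mm = 8.1 cm
126,289.9 = 1.118 × 10⁻⁵ × 8.1 × N²
N² = 126,289.9 / (9.0558 × 10⁻⁵) = 1,394,574,748
N ≈ √1,394,574,748 ≈ 37,344.0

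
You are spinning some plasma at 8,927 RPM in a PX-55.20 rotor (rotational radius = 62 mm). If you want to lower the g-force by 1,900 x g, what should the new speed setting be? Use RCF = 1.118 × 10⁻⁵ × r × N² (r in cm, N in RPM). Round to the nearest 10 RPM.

r = 62 mm = 6.2 cm
Current RCF = 1.118 × 10⁻⁵ × 6.2 × (8927)² = 1.118 × 10⁻⁵ × 6.2 × 79,691,329 ≈ 5,523.9 × g
Target RCF = 5,523.9 − 1,900 = 3,623.9 × g
N² = 3,623.9 / (6.9316 × 10⁻⁵) = 52,280,859
N ≈ √52,280,859 ≈ 7,230.6

N₂ ≈ 7230 RPM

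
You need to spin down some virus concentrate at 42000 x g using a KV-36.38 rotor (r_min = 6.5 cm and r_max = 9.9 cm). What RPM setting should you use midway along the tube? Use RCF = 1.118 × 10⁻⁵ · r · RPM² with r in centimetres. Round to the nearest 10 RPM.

≈ 21400 RPM

r_avg = (6.5 + 9.9) / 2 = 8.2 cm
42,000 = 1.118 × 10⁻⁵ × 8.2 × N²
N² = 42,000 / (9.1676 × 10⁻⁵) = 458,135,172
N ≈ √458,135,172 ≈ 21,404.1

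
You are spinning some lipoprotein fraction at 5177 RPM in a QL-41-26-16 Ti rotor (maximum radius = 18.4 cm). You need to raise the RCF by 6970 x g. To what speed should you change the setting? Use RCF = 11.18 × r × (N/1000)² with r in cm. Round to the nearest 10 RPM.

≈ 7790 RPM

Current RCF = 11.18 × 18.4 × (5.177)² = 11.18 × 18.4 × 26.801329 ≈ 5,513.4 × g
Target RCF = 5,513.4 + 6,970 = 12,483.4 × g
(N/1000)² = 12,483.4 / 205.712 = 60.68387
N = 1000 × √60.68387 ≈ 7,790.0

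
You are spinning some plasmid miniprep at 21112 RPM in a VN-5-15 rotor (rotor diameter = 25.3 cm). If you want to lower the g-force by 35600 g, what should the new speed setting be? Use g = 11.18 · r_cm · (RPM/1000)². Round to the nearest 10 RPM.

N₂ ≈ 13930 RPM

r = 25.3 / 2 = 12.65 cm
Current RCF = 11.18 × 12.65 × (21.112)² = 11.18 × 12.65 × 445.716544 ≈ 63,036.4 × g
Target RCF = 63,036.4 − 35,600 = 27,436.4 × g
(N/1000)² = 27,436.4 / 141.427 = 193.9969
N = 1000 × √193.9969 ≈ 13,928.3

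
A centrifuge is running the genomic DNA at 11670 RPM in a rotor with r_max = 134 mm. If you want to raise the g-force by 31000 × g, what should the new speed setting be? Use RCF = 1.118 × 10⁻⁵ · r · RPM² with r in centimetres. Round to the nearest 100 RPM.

r = 134 mm = 13.4 cm
Current RCF = 1.118 × 10⁻⁵ × 13.4 × (11670)² = 1.118 × 10⁻⁵ × 13.4 × 136,188,900 ≈ 20,402.7 × g
Target RCF = 20,402.7 + 31,000 = 51,402.7 × g
N² = 51,402.7 / (14.9812 × 10⁻⁵) = 343,114,704
N ≈ √343,114,704 ≈ 18,523.4

18500 RPM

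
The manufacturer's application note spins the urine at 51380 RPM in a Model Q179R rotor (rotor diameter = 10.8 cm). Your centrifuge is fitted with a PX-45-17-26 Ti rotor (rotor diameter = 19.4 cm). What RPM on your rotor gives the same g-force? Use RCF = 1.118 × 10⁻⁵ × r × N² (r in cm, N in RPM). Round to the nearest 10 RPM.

38340 RPM

Original rotor: r = 10.8 / 2 = 5.4 cm
RCF_original = 1.118 × 10⁻⁵ × 5.4 × (51380)² = 1.118 × 10⁻⁵ × 5.4 × 2,639,904,400 ≈ 159,376.3 × g
Your rotor: r = 19.4 / 2 = 9.7 cm
159,376.3 = 1.118 × 10⁻⁵ × 9.7 × N²
N² = 159,376.3 / (10.8446 × 10⁻⁵) = 1,469,637,423
N ≈ √1,469,637,423 ≈ 38,335.9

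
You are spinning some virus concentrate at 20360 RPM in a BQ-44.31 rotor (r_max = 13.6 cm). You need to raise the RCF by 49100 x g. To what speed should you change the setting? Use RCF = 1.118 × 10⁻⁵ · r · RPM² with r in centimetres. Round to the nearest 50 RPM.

Current RCF = 1.118 × 10⁻⁵ × 13.6 × (20360)² = 1.118 × 10⁻⁵ × 13.6 × 414,529,600 ≈ 63,028.4 × g
Target RCF = 63,028.4 + 49,100 = 112,128.4 × g
N² = 112,128.4 / (15.2048 × 10⁻⁵) = 737,453,962
N ≈ √737,453,962 ≈ 27,156.1

27150 RPM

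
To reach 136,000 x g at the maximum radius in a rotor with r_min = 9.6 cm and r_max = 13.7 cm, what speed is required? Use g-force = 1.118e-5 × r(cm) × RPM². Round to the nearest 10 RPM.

29800 RPM

Use r_max = 13.7 cm.
136,000 = 1.118 × 10⁻⁵ × 13.7 × N²
N² = 136,000 / (15.3166 × 10⁻⁵) = 887,925,519
N ≈ √887,925,519 ≈ 29,798.1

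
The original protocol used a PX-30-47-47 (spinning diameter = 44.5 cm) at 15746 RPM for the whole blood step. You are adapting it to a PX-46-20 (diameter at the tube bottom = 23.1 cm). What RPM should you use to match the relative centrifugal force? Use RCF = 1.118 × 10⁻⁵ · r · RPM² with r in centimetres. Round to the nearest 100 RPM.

21900 RPM

Original rotor: r = 44.5 / 2 = 22.25 cm
RCF_original = 1.118 × 10⁻⁵ × 22.25 × (15746)² = 1.118 × 10⁻⁵ × 22.25 × 247,936,516 ≈ 61,675.4 × g
Your rotor: r = 23.1 / 2 = 11.55 cm
61,675.4 = 1.118 × 10⁻⁵ × 11.55 × N²
N² = 61,675.4 / (12.9129 × 10⁻⁵) = 477,626,250
N ≈ √477,626,250 ≈ 21,854.7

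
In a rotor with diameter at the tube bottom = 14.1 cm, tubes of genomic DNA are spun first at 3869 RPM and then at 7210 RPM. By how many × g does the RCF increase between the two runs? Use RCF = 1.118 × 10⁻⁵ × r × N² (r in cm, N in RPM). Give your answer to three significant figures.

2920 × g

r = 14.1 / 2 = 7.05 cm
RCF₁ = 1.118 × 10⁻⁵ × 7.05 × (3869)² = 1.118 × 10⁻⁵ × 7.05 × 14,969,161 ≈ 1,179.9 × g
RCF₂ = 1.118 × 10⁻⁵ × 7.05 × (7210)² = 1.118 × 10⁻⁵ × 7.05 × 51,984,100 ≈ 4,097.3 × g
Increase = 4,097.3 − 1,179.9 = 2,917.4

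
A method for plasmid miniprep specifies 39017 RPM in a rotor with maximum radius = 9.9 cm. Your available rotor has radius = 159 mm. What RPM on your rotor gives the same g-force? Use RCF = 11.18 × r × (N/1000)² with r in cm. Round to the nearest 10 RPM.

RCF_original = 11.18 × 9.9 × (39.017)² = 11.18 × 9.9 × 1,522.326289 ≈ 168,494.1 × g
Your rotor: r = 159 mm = 15.9 cm
168,494.1 = 11.18 × 15.9 × (N/1000)²
(N/1000)² = 168,494.1 / 177.762 = 947.8634
N = 1000 × √947.8634 ≈ 30,787.4

≈ 30790 RPM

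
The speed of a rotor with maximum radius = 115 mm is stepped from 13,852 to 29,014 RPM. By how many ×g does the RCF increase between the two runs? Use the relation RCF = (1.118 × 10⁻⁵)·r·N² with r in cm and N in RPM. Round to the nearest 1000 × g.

r = 115 mm = 11.5 cm
RCF₁ = 1.118 × 10⁻⁵ × 11.5 × (13852)² = 1.118 × 10⁻⁵ × 11.5 × 191,877,904 ≈ 24,669.7 × g
RCF₂ = 1.118 × 10⁻⁵ × 11.5 × (29014)² = 1.118 × 10⁻⁵ × 11.5 × 841,812,196 ≈ 108,231.8 × g
Increase = 108,231.8 − 24,669.7 = 83,562.1

84000 ×g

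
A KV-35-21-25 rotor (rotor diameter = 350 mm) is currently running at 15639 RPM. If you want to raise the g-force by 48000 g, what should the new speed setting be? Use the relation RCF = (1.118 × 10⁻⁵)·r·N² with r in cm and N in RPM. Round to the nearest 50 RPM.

22150 RPM

r = 350 mm / 2 = 175 mm = 17.5 cm
Current RCF = 1.118 × 10⁻⁵ × 17.5 × (15639)² = 1.118 × 10⁻⁵ × 17.5 × 244,578,321 ≈ 47,851.7 × g
Target RCF = 47,851.7 + 48,000 = 95,851.7 × g
N² = 95,851.7 / (19.565 × 10⁻⁵) = 489,914,132
N ≈ √489,914,132 ≈ 22,134.0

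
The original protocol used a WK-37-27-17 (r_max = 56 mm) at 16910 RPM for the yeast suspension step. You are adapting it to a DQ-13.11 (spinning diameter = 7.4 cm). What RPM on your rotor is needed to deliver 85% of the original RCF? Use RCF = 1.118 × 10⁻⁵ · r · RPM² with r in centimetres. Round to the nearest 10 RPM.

≈ 19180 RPM

Original rotor: r = 56 mm = 5.6 cm
RCF_original = 1.118 × 10⁻⁵ × 5.6 × (16910)² = 1.118 × 10⁻⁵ × 5.6 × 285,948,100 ≈ 17,902.6 × g
Target RCF = 0.85 × 17,902.6 ≈ 15,217.2 × g
Your rotor: r = 7.4 / 2 = 3.7 cm
15,217.2 = 1.118 × 10⁻⁵ × 3.7 × N²
N² = 15,217.2 / (4.1366 × 10⁻⁵) = 367,867,331
N ≈ √367,867,331 ≈ 19,179.9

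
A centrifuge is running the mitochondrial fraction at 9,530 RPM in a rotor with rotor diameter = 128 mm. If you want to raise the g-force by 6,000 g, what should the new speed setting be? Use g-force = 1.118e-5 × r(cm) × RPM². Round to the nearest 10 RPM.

≈ 13220 RPM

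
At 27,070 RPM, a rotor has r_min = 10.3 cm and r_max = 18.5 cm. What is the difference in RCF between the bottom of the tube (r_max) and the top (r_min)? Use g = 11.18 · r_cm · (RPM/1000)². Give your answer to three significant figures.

RCF_max = 11.18 × 18.5 × (27.07)² = 11.18 × 18.5 × 732.7849 ≈ 151,561.9 × g
RCF_min = 11.18 × 10.3 × (27.07)² = 11.18 × 10.3 × 732.7849 ≈ 84,383.1 × g
ΔRCF = 151,561.9 − 84,383.1 = 67,178.8

≈ 67200 ×g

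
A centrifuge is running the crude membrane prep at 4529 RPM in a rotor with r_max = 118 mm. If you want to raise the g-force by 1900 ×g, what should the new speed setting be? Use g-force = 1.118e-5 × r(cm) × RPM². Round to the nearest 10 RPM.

r = 118 mm = 11.8 cm
Current RCF = 1.118 × 10⁻⁵ × 11.8 × (4529)² = 1.118 × 10⁻⁵ × 11.8 × 20,511,841 ≈ 2,706 × g
Target RCF = 2,706 + 1,900 = 4,606 × g
N² = 4,606 / (13.1924 × 10⁻⁵) = 34,914,041
N ≈ √34,914,041 ≈ 5,908.8

≈ 5910 RPM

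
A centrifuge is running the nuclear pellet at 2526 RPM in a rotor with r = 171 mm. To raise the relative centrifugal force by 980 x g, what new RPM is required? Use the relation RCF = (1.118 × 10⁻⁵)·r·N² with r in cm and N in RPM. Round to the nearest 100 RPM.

3400 RPM

r = 171 mm = 17.1 cm
Current RCF = 1.118 × 10⁻⁵ × 17.1 × (2526)² = 1.118 × 10⁻⁵ × 17.1 × 6,380,676 ≈ 1,219.8 × g
Target RCF = 1,219.8 + 980 = 2,199.8 × g
N² = 2,199.8 / (19.1178 × 10⁻⁵) = 11,506,554
N ≈ √11,506,554 ≈ 3,392.1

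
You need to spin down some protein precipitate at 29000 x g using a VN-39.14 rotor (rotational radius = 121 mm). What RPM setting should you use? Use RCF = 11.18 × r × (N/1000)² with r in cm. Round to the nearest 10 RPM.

14640 RPM

r = 121 mm = 12.1 cm
RCF = 11.18 × r × (N/1000)²
29,000 = 11.18 × 12.1 × (N/1000)²
(N/1000)² = 29,000 / 135.278 = 214.3734
N = 1000 × √214.3734 ≈ 14,641.5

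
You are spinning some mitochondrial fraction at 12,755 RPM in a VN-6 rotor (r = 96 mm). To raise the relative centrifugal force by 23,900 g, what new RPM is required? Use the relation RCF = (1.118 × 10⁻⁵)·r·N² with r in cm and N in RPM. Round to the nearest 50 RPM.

r = 96 mm = 9.6 cm
Current RCF = 1.118 × 10⁻⁵ × 9.6 × (12755)² = 1.118 × 10⁻⁵ × 9.6 × 162,690,025 ≈ 17,461.2 × g
Target RCF = 17,461.2 + 23,900 = 41,361.2 × g
N² = 41,361.2 / (10.7328 × 10⁻⁵) = 385,371,944
N ≈ √385,371,944 ≈ 19,630.9

N₂ ≈ 19650 RPM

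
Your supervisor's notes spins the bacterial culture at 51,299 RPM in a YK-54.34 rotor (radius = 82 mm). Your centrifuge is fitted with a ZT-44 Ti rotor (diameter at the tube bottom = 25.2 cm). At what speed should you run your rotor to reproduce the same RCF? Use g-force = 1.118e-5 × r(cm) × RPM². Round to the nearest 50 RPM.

Original rotor: r = 82 mm = 8.2 cm
RCF = 1.118 × 10⁻⁵ × r × N²
RCF_original = 1.118 × 10⁻⁵ × 8.2 × (51299)² = 1.118 × 10⁻⁵ × 8.2 × 2,631,587,401 ≈ 241,253.4 × g
Your rotor: r = 25.2 / 2 = 12.6 cm
241,253.4 = 1.118 × 10⁻⁵ × 12.6 × N²
N² = 241,253.4 / (14.0868 × 10⁻⁵) = 1,712,620,325
N ≈ √1,712,620,325 ≈ 41,383.8

41400 RPM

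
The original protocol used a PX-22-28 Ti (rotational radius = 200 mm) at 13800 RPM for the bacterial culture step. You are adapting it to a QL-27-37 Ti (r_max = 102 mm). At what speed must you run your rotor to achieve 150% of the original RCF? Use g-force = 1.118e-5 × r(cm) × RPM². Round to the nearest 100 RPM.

Original rotor: r = 200 mm = 20.0 cm
RCF = 1.118 × 10⁻⁵ × r × N²
RCF_original = 1.118 × 10⁻⁵ × 20 × (13800)² = 1.118 × 10⁻⁵ × 20 × 190,440,000 ≈ 42,582.4 × g
Target RCF = 1.5 × 42,582.4 ≈ 63,873.6 × g
Your rotor: r = 102 mm = 10.2 cm
63,873.6 = 1.118 × 10⁻⁵ × 10.2 × N²
N² = 63,873.6 / (11.4036 × 10⁻⁵) = 560,117,858
N ≈ √560,117,858 ≈ 23,666.8

≈ 23700 RPM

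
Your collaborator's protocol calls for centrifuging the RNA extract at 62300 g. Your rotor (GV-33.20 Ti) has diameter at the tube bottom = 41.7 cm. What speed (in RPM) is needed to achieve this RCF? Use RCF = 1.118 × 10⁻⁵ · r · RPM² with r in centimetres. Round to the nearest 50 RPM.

r = 41.7 / 2 = 20.85 cm
RCF = 1.118 × 10⁻⁵ × r × N²
62,300 = 1.118 × 10⁻⁵ × 20.85 × N²
N² = 62,300 / (23.3103 × 10⁻⁵) = 267,263,828
N ≈ √267,263,828 ≈ 16,348.2

N ≈ 16350 RPM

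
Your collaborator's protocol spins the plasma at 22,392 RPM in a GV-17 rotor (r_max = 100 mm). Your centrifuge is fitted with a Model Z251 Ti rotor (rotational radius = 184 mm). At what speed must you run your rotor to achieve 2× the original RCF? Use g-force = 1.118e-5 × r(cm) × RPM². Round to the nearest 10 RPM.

Original rotor: r = 100 mm = 10.0 cm
RCF = 1.118 × 10⁻⁵ × r × N²
RCF_original = 1.118 × 10⁻⁵ × 10 × (22392)² = 1.118 × 10⁻⁵ × 10 × 501,401,664 ≈ 56,056.7 × g
Target RCF = 2 × 56,056.7 ≈ 112,113.4 × g
Your rotor: r = 184 mm = 18.4 cm
112,113.4 = 1.118 × 10⁻⁵ × 18.4 × N²
N² = 112,113.4 / (20.5712 × 10⁻⁵) = 545,001,750
N ≈ √545,001,750 ≈ 23,345.3

≈ 23350 RPM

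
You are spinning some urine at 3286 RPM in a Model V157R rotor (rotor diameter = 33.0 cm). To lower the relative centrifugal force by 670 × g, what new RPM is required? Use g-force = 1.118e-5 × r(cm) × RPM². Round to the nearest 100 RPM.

≈ 2700 RPM

r = 33.0 / 2 = 16.5 cm
Current RCF = 1.118 × 10⁻⁵ × 16.5 × (3286)² = 1.118 × 10⁻⁵ × 16.5 × 10,797,796 ≈ 1,991.9 × g
Target RCF = 1,991.9 − 670 = 1,321.9 × g
N² = 1,321.9 / (18.447 × 10⁻⁵) = 7,165,935
N ≈ √7,165,935 ≈ 2,676.9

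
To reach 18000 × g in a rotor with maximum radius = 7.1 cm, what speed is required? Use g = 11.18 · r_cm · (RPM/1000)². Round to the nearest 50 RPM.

≈ 15050 RPM

18,000 = 11.18 × 7.1 × (N/1000)²
(N/1000)² = 18,000 / 79.378 = 226.7631
N = 1000 × √226.7631 ≈ 15,058.7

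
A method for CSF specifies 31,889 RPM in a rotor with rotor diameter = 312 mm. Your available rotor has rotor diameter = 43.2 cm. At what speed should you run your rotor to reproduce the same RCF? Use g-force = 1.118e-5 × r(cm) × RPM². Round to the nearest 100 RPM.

≈ 27100 RPM

Original rotor: r = 312 mm / 2 = 156 mm = 15.6 cm
RCF = 1.118 × 10⁻⁵ × r × N²
RCF_original = 1.118 × 10⁻⁵ × 15.6 × (31889)² = 1.118 × 10⁻⁵ × 15.6 × 1,016,908,321 ≈ 177,356.9 × g
Your rotor: r = 43.2 / 2 = 21.6 cm
177,356.9 = 1.118 × 10⁻⁵ × 21.6 × N²
N² = 177,356.9 / (24.1488 × 10⁻⁵) = 734,433,595
N ≈ √734,433,595 ≈ 27,100.4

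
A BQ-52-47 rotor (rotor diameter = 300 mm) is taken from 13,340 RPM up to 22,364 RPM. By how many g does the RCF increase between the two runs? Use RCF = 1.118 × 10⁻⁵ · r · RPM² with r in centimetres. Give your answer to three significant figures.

54000 g

r = 300 mm / 2 = 150 mm = 15 cm
RCF₁ = 1.118 × 10⁻⁵ × 15 × (13340)² = 1.118 × 10⁻⁵ × 15 × 177,955,600 ≈ 29,843.2 × g
RCF₂ = 1.118 × 10⁻⁵ × 15 × (22364)² = 1.118 × 10⁻⁵ × 15 × 500,148,496 ≈ 83,874.9 × g
Increase = 83,874.9 − 29,843.2 = 54,031.7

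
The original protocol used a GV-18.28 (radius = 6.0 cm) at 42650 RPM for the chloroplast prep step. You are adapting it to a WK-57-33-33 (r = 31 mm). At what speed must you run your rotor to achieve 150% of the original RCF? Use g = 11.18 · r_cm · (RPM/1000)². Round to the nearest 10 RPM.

≈ 72670 RPM

RCF_original = 11.18 × 6 × (42.65)² = 11.18 × 6 × 1,819.0225 ≈ 122,020 × g
Target RCF = 1.5 × 122,020 ≈ 183,030 × g
Your rotor: r = 31 mm = 3.1 cm
183,030 = 11.18 × 3.1 × (N/1000)²
(N/1000)² = 183,030 / 34.658 = 5281.032
N = 1000 × √5281.032 ≈ 72,670.7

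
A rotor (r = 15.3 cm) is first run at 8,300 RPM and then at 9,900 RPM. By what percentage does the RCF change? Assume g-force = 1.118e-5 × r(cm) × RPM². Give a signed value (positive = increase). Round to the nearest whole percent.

+42%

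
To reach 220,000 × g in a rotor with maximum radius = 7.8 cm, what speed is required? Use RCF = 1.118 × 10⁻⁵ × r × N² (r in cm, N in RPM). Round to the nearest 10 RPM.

≈ 50230 RPM

220,000 = 1.118 × 10⁻⁵ × 7.8 × N²
N² = 220,000 / (8.7204 × 10⁻⁵) = 2,522,820,054
N ≈ √2,522,820,054 ≈ 50,227.7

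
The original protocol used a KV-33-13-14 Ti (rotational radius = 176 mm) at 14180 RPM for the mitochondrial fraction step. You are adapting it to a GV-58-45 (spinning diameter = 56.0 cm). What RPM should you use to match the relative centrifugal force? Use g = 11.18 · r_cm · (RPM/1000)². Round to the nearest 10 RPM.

Original rotor: r = 176 mm = 17.6 cm
RCF_original = 11.18 × 17.6 × (14.18)² = 11.18 × 17.6 × 201.0724 ≈ 39,564.6 × g
Your rotor: r = 56.0 / 2 = 28 cm
39,564.6 = 11.18 × 28 × (N/1000)²
(N/1000)² = 39,564.6 / 313.04 = 126.3883
N = 1000 × √126.3883 ≈ 11,242.3

≈ 11240 RPM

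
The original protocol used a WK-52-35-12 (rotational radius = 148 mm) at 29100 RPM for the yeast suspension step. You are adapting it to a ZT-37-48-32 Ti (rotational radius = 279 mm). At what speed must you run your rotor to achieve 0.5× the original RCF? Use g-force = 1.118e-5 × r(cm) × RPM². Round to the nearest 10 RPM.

14990 RPM

Original rotor: r = 148 mm = 14.8 cm
RCF = 1.118 × 10⁻⁵ × r × N²
RCF_original = 1.118 × 10⁻⁵ × 14.8 × (29100)² = 1.118 × 10⁻⁵ × 14.8 × 846,810,000 ≈ 140,116.6 × g
Target RCF = 0.5 × 140,116.6 ≈ 70,058.3 × g
Your rotor: r = 279 mm = 27.9 cm
70,058.3 = 1.118 × 10⁻⁵ × 27.9 × N²
N² = 70,058.3 / (31.1922 × 10⁻⁵) = 224,601,984
N ≈ √224,601,984 ≈ 14,986.7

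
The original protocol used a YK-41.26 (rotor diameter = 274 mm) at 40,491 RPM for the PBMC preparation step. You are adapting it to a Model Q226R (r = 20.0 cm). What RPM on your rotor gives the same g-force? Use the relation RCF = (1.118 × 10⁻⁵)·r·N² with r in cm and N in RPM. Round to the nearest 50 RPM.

33500 RPM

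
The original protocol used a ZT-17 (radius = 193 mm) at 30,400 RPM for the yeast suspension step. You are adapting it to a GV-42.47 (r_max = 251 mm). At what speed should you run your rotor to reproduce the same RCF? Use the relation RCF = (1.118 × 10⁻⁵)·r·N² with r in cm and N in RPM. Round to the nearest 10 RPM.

26660 RPM

Original rotor: r = 193 mm = 19.3 cm
RCF = 1.118 × 10⁻⁵ × r × N²
RCF_original = 1.118 × 10⁻⁵ × 19.3 × (30400)² = 1.118 × 10⁻⁵ × 19.3 × 924,160,000 ≈ 199,409.7 × g
Your rotor: r = 251 mm = 25.1 cm
199,409.7 = 1.118 × 10⁻⁵ × 25.1 × N²
N² = 199,409.7 / (28.0618 × 10⁻⁵) = 710,609,084
N ≈ √710,609,084 ≈ 26,657.3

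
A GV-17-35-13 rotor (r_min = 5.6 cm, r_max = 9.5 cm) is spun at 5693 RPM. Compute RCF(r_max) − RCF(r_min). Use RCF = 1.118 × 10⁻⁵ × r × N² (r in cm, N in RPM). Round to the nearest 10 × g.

1410 ×g

ΔRCF = 1.118 × 10⁻⁵ × (r_max − r_min) × N² = 1.118 × 10⁻⁵ × 3.9 × 32,410,249 ≈ 1,413.2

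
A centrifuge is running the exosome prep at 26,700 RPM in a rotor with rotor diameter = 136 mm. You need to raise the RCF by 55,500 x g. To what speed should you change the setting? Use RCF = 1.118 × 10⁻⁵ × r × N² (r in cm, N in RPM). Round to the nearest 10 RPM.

r = 136 mm / 2 = 68 mm = 6.8 cm
Current RCF = 1.118 × 10⁻⁵ × 6.8 × (26700)² = 1.118 × 10⁻⁵ × 6.8 × 712,890,000 ≈ 54,196.7 × g
Target RCF = 54,196.7 + 55,500 = 109,696.7 × g
N² = 109,696.7 / (7.6024 × 10⁻⁵) = 1,442,921,972
N ≈ √1,442,921,972 ≈ 37,985.8

N₂ ≈ 37990 RPM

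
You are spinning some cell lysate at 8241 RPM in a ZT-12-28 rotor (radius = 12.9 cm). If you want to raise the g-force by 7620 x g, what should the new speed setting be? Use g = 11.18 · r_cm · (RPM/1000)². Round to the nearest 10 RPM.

Current RCF = 11.18 × 12.9 × (8.241)² = 11.18 × 12.9 × 67.914081 ≈ 9,794.7 × g
Target RCF = 9,794.7 + 7,620 = 17,414.7 × g
(N/1000)² = 17,414.7 / 144.222 = 120.7493
N = 1000 × √120.7493 ≈ 10,988.6

10990 RPM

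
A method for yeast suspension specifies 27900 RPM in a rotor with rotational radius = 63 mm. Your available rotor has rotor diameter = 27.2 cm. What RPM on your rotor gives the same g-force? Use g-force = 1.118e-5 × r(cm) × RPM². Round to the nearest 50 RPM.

19000 RPM

Original rotor: r = 63 mm = 6.3 cm
RCF_original = 1.118 × 10⁻⁵ × 6.3 × (27900)² = 1.118 × 10⁻⁵ × 6.3 × 778,410,000 ≈ 54,826.5 × g
Your rotor: r = 27.2 / 2 = 13.6 cm
54,826.5 = 1.118 × 10⁻⁵ × 13.6 × N²
N² = 54,826.5 / (15.2048 × 10⁻⁵) = 360,586,788
N ≈ √360,586,788 ≈ 18,989.1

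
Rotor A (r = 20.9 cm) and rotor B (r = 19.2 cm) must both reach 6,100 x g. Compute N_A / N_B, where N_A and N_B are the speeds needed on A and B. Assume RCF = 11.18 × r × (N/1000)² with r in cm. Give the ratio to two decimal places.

0.96

At fixed RCF, N ∝ 1/√r, so N_A/N_B = √(r_B/r_A) = √(19.2/20.9) = √0.918660 = 0.9585.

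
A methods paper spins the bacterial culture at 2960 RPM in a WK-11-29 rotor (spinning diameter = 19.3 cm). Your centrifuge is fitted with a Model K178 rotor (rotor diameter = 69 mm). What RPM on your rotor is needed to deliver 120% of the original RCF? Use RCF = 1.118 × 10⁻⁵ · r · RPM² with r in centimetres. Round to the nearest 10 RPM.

≈ 5420 RPM

Original rotor: r = 19.3 / 2 = 9.65 cm
RCF_original = 1.118 × 10⁻⁵ × 9.65 × (2960)² = 1.118 × 10⁻⁵ × 9.65 × 8,761,600 ≈ 945.3 × g
Target RCF = 1.2 × 945.3 ≈ 1,134.4 × g
Your rotor: r = 69 mm / 2 = 34.5 mm = 3.45 cm
1,134.4 = 1.118 × 10⁻⁵ × 3.45 × N²
N² = 1,134.4 / (3.8571 × 10⁻⁵) = 29,410,697
N ≈ √29,410,697 ≈ 5,423.2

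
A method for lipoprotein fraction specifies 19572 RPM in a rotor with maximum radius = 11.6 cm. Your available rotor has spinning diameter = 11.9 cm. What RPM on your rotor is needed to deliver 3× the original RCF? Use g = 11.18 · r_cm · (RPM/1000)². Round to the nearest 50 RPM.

RCF_original = 11.18 × 11.6 × (19.572)² = 11.18 × 11.6 × 383.063184 ≈ 49,678.7 × g
Target RCF = 3 × 49,678.7 ≈ 149,036.1 × g
Your rotor: r = 11.9 / 2 = 5.95 cm
149,036.1 = 11.18 × 5.95 × (N/1000)²
(N/1000)² = 149,036.1 / 66.521 = 2240.437
N = 1000 × √2240.437 ≈ 47,333.3

47350 RPM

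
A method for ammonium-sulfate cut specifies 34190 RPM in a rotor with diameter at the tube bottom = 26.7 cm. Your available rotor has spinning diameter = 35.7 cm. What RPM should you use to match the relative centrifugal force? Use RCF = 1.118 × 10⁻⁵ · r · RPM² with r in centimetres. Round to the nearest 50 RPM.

Original rotor: r = 26.7 / 2 = 13.35 cm
RCF = 1.118 × 10⁻⁵ × r × N²
RCF_original = 1.118 × 10⁻⁵ × 13.35 × (34190)² = 1.118 × 10⁻⁵ × 13.35 × 1,168,956,100 ≈ 174,470.2 × g
Your rotor: r = 35.7 / 2 = 17.85 cm
174,470.2 = 1.118 × 10⁻⁵ × 17.85 × N²
N² = 174,470.2 / (19.9563 × 10⁻⁵) = 874,261,261
N ≈ √874,261,261 ≈ 29,567.9

29550 RPM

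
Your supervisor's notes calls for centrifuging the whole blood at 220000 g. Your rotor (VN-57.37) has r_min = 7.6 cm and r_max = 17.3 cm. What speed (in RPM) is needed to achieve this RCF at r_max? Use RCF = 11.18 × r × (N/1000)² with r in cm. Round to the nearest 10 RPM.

≈ 33730 RPM

Use r_max = 17.3 cm.
220,000 = 11.18 × 17.3 × (N/1000)²
(N/1000)² = 220,000 / 193.414 = 1137.456
N = 1000 × √1137.456 ≈ 33,726.2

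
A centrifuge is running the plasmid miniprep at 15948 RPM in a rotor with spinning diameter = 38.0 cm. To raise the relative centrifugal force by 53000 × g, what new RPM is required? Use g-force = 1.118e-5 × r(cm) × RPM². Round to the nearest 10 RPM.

22450 RPM

r = 38.0 / 2 = 19 cm
Current RCF = 1.118 × 10⁻⁵ × 19 × (15948)² = 1.118 × 10⁻⁵ × 19 × 254,338,704 ≈ 54,026.6 × g
Target RCF = 54,026.6 + 53,000 = 107,026.6 × g
N² = 107,026.6 / (21.242 × 10⁻⁵) = 503,844,271
N ≈ √503,844,271 ≈ 22,446.5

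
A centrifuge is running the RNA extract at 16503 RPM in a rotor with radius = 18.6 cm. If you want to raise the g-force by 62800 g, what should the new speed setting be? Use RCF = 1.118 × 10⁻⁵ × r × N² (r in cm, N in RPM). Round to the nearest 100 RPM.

Current RCF = 1.118 × 10⁻⁵ × 18.6 × (16503)² = 1.118 × 10⁻⁵ × 18.6 × 272,349,009 ≈ 56,634.4 × g
Target RCF = 56,634.4 + 62,800 = 119,434.4 × g
N² = 119,434.4 / (20.7948 × 10⁻⁵) = 574,347,433
N ≈ √574,347,433 ≈ 23,965.5

24000 RPM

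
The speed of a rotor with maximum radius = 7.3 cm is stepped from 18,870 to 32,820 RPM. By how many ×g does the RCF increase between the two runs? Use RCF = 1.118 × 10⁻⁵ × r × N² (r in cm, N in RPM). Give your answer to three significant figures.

≈ 58800 ×g

RCF₁ = 1.118 × 10⁻⁵ × 7.3 × (18870)² = 1.118 × 10⁻⁵ × 7.3 × 356,076,900 ≈ 29,060.9 × g
RCF₂ = 1.118 × 10⁻⁵ × 7.3 × (32820)² = 1.118 × 10⁻⁵ × 7.3 × 1,077,152,400 ≈ 87,910.7 × g
Increase = 87,910.7 − 29,060.9 = 58,849.8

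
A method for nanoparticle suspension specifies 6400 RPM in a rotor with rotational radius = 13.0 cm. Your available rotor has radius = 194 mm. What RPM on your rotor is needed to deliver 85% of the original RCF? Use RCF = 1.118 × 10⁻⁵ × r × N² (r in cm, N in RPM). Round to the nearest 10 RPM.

RCF = 1.118 × 10⁻⁵ × r × N²
RCF_original = 1.118 × 10⁻⁵ × 13 × (6400)² = 1.118 × 10⁻⁵ × 13 × 40,960,000 ≈ 5,953.1 × g
Target RCF = 0.85 × 5,953.1 ≈ 5,060.1 × g
Your rotor: r = 194 mm = 19.4 cm
5,060.1 = 1.118 × 10⁻⁵ × 19.4 × N²
N² = 5,060.1 / (21.6892 × 10⁻⁵) = 23,330,044
N ≈ √23,330,044 ≈ 4,830.1

≈ 4830 RPM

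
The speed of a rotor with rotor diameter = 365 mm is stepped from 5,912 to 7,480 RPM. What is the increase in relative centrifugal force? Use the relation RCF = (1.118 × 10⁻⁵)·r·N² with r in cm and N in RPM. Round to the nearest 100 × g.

r = 365 mm / 2 = 182.5 mm = 18.25 cm
RCF₁ = 1.118 × 10⁻⁵ × 18.25 × (5912)² = 1.118 × 10⁻⁵ × 18.25 × 34,951,744 ≈ 7,131.4 × g
RCF₂ = 1.118 × 10⁻⁵ × 18.25 × (7480)² = 1.118 × 10⁻⁵ × 18.25 × 55,950,400 ≈ 11,415.8 × g
Increase = 11,415.8 − 7,131.4 = 4,284.4

4300 g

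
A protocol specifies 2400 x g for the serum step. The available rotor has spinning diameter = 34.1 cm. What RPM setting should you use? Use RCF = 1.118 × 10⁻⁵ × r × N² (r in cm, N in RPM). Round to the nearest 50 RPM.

N ≈ 3550 RPM

r = 34.1 / 2 = 17.05 cm
RCF = 1.118 × 10⁻⁵ × r × N²
2,400 = 1.118 × 10⁻⁵ × 17.05 × N²
N² = 2,400 / (19.0619 × 10⁻⁵) = 12,590,560
N ≈ √12,590,560 ≈ 3,548.3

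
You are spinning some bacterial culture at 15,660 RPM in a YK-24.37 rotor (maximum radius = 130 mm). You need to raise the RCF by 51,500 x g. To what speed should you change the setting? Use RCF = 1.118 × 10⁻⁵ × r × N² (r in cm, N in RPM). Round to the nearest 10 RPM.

≈ 24490 RPM

r = 130 mm = 13.0 cm
Current RCF = 1.118 × 10⁻⁵ × 13 × (15660)² = 1.118 × 10⁻⁵ × 13 × 245,235,600 ≈ 35,642.5 × g
Target RCF = 35,642.5 + 51,500 = 87,142.5 × g
N² = 87,142.5 / (14.534 × 10⁻⁵) = 599,576,854
N ≈ √599,576,854 ≈ 24,486.3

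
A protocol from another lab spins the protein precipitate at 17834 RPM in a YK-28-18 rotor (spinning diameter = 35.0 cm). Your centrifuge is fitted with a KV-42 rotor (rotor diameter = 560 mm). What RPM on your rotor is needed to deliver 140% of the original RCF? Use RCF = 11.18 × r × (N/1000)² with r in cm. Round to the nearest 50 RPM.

Original rotor: r = 35.0 / 2 = 17.5 cm
RCF_original = 11.18 × 17.5 × (17.834)² = 11.18 × 17.5 × 318.051556 ≈ 62,226.8 × g
Target RCF = 1.4 × 62,226.8 ≈ 87,117.5 × g
Your rotor: r = 560 mm / 2 = 280 mm = 28 cm
87,117.5 = 11.18 × 28 × (N/1000)²
(N/1000)² = 87,117.5 / 313.04 = 278.2951
N = 1000 × √278.2951 ≈ 16,682.2

≈ 16700 RPM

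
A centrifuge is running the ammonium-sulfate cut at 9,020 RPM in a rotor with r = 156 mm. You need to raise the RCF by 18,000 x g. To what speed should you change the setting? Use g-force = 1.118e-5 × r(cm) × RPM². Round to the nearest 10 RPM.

N₂ ≈ 13590 RPM

r = 156 mm = 15.6 cm
Current RCF = 1.118 × 10⁻⁵ × 15.6 × (9020)² = 1.118 × 10⁻⁵ × 15.6 × 81,360,400 ≈ 14,189.9 × g
Target RCF = 14,189.9 + 18,000 = 32,189.9 × g
N² = 32,189.9 / (17.4408 × 10⁻⁵) = 184,566,648
N ≈ √184,566,648 ≈ 13,585.5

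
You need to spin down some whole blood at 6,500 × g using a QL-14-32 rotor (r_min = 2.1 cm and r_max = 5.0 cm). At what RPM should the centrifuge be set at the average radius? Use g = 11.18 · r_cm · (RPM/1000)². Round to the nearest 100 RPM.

≈ 12800 RPM

r_avg = (2.1 + 5.0) / 2 = 3.55 cm
6,500 = 11.18 × 3.55 × (N/1000)²
(N/1000)² = 6,500 / 39.689 = 163.7733
N = 1000 × √163.7733 ≈ 12,797.4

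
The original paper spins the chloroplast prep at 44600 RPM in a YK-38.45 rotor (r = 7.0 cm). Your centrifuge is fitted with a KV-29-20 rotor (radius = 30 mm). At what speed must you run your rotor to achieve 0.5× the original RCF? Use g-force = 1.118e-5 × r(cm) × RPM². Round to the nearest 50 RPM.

RCF_original = 1.118 × 10⁻⁵ × 7 × (44600)² = 1.118 × 10⁻⁵ × 7 × 1,989,160,000 ≈ 155,671.7 × g
Target RCF = 0.5 × 155,671.7 ≈ 77,835.9 × g
Your rotor: r = 30 mm = 3.0 cm
77,835.9 = 1.118 × 10⁻⁵ × 3 × N²
N² = 77,835.9 / (3.354 × 10⁻⁵) = 2,320,688,730
N ≈ √2,320,688,730 ≈ 48,173.5

48150 RPM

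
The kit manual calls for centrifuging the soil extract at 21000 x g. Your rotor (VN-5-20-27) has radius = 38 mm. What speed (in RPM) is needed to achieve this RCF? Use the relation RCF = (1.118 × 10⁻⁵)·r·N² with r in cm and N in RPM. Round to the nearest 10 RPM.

N ≈ 22230 RPM

r = 38 mm = 3.8 cm
21,000 = 1.118 × 10⁻⁵ × 3.8 × N²
N² = 21,000 / (4.2484 × 10⁻⁵) = 494,303,738
N ≈ √494,303,738 ≈ 22,232.9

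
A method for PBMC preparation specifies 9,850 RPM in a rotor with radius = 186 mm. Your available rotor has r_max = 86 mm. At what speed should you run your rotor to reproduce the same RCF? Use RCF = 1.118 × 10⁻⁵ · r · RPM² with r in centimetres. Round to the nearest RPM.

14486 RPM

Original rotor: r = 186 mm = 18.6 cm
RCF_original = 1.118 × 10⁻⁵ × 18.6 × (9850)² = 1.118 × 10⁻⁵ × 18.6 × 97,022,500 ≈ 20,175.6 × g
Your rotor: r = 86 mm = 8.6 cm
20,175.6 = 1.118 × 10⁻⁵ × 8.6 × N²
N² = 20,175.6 / (9.6148 × 10⁻⁵) = 209,838,998
N ≈ √209,838,998 ≈ 14,485.8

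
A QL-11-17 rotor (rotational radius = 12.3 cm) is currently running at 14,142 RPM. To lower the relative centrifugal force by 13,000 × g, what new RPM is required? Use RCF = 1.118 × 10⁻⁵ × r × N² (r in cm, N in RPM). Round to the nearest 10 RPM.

N₂ ≈ 10270 RPM

Current RCF = 1.118 × 10⁻⁵ × 12.3 × (14142)² = 1.118 × 10⁻⁵ × 12.3 × 199,996,164 ≈ 27,502.3 × g
Target RCF = 27,502.3 − 13,000 = 14,502.3 × g
N² = 14,502.3 / (13.7514 × 10⁻⁵) = 105,460,535
N ≈ √105,460,535 ≈ 10,269.4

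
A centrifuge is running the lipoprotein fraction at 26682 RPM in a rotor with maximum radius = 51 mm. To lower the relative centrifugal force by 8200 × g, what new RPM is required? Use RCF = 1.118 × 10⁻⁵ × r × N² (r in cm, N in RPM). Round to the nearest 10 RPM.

N₂ ≈ 23840 RPM

r = 51 mm = 5.1 cm
Current RCF = 1.118 × 10⁻⁵ × 5.1 × (26682)² = 1.118 × 10⁻⁵ × 5.1 × 711,929,124 ≈ 40,592.8 × g
Target RCF = 40,592.8 − 8,200 = 32,392.8 × g
N² = 32,392.8 / (5.7018 × 10⁻⁵) = 568,115,332
N ≈ √568,115,332 ≈ 23,835.2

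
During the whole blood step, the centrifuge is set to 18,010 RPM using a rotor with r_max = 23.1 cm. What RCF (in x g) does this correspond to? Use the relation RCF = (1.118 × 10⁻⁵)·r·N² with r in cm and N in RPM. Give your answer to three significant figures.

83800 x g

RCF = 1.118 × 10⁻⁵ × 23.1 × (18010)² = 1.118 × 10⁻⁵ × 23.1 × 324,360,100 ≈ 83,768.6 × g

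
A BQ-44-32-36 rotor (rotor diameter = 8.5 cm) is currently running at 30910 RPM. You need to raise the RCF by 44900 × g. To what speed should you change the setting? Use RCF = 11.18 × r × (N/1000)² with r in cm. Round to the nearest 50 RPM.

43600 RPM

r = 8.5 / 2 = 4.25 cm
Current RCF = 11.18 × 4.25 × (30.91)² = 11.18 × 4.25 × 955.4281 ≈ 45,397.2 × g
Target RCF = 45,397.2 + 44,900 = 90,297.2 × g
(N/1000)² = 90,297.2 / 47.515 = 1900.394
N = 1000 × √1900.394 ≈ 43,593.5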